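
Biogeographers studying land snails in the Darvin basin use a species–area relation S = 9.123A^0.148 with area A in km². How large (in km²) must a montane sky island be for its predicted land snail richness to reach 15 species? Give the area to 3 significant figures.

15 = 9.123 × A^0.148  ⇒  A^0.148 = 15/9.123 = 1.644
ln A = ln(1.644) / 0.148 = 0.4973 / 0.148 = 3.3598
A = e^3.3598 ≈ 28.78 km²

28.8 km²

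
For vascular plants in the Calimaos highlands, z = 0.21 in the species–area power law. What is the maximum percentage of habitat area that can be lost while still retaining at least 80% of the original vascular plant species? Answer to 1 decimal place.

Need (A_new/A_old)^0.21 = 0.8, so A_new/A_old = 0.8^(1/0.21) = 0.8^4.762
ln(A_new/A_old) = ln 0.8 / 0.21 = -0.2231 / 0.21 = -1.0626
A_new/A_old = e^-1.0626 ≈ 0.3456
Fraction that can be lost = 1 − 0.3456 = 0.6544

65.4%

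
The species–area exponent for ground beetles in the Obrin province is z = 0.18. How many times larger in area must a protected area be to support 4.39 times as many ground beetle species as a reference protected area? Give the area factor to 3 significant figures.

3710

(A₂/A₁)^0.18 = 4.39, so A₂/A₁ = 4.39^(1/0.18) = 4.39^5.556
ln(A₂/A₁) = ln 4.39 / 0.18 = 1.4793 / 0.18 = 8.2185
A₂/A₁ = e^8.2185 ≈ 3709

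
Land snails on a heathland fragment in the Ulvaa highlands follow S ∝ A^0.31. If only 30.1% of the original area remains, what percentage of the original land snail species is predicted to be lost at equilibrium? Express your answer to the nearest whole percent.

31%

S_new/S_old = (A_new/A_old)^z = 0.301^0.31
= exp(0.31 × ln 0.301) = exp(0.31 × -1.2006) = exp(-0.3722) ≈ 0.6892
Fraction lost = 1 − 0.6892 = 0.3108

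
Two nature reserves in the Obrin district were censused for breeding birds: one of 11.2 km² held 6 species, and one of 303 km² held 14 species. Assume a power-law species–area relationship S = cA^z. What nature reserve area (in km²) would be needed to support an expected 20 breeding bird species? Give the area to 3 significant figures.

1210 km²

z = ln(14/6) / ln(303/11.2) = 0.8473 / 3.2978 = 0.2569
c = 6 / 11.2^0.2569 = 6 / 1.86 = 3.225
A = (20/3.225)^(1/0.2569) ⇒ ln A = ln(6.201)/0.2569 = 7.1020
A = e^7.1020 ≈ 1214 km²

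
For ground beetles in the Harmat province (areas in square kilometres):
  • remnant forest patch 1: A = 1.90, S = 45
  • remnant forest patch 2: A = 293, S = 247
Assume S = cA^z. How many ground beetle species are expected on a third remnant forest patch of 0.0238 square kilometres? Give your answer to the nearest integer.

10

z = ln(247/45) / ln(293/1.9) = 1.7027 / 5.0383 = 0.3380
c = 45 / 1.9^0.3380 = 45 / 1.242 = 36.22
S₃ = 36.22 × 0.0238^0.3380 = 36.22 × 0.2827 ≈ 10.24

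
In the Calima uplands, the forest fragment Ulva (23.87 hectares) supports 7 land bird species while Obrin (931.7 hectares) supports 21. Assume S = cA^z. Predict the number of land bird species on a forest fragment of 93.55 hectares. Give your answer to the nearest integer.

11

z = ln(21/7) / ln(931.7/23.87) = 1.0986 / 3.6644 = 0.2998
c = 7 / 23.87^0.2998 = 7 / 2.589 = 2.704
S₃ = 2.704 × 93.55^0.2998 = 2.704 × 3.899 ≈ 10.54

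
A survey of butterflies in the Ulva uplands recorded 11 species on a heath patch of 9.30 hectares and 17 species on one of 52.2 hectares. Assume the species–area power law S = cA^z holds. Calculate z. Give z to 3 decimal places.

0.252

Taking logs: ln S = ln c + z ln A, so z = (ln S₂ − ln S₁)/(ln A₂ − ln A₁).
z = ln(17/11) / ln(52.2/9.3) = ln(1.545) / ln(5.613) = 0.4353 / 1.7251 = 0.2523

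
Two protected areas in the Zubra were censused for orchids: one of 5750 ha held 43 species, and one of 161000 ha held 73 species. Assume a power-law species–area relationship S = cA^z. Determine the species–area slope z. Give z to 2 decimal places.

Taking logs: ln S = ln c + z ln A, so z = (ln S₂ − ln S₁)/(ln A₂ − ln A₁).
z = ln(73/43) / ln(161000/5750) = ln(1.698) / ln(28) = 0.5293 / 3.3322 = 0.1588

0.16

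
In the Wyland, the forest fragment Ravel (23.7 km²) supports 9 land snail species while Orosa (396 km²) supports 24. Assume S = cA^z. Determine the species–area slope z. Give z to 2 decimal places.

0.35

Taking logs: ln S = ln c + z ln A, so z = (ln S₂ − ln S₁)/(ln A₂ − ln A₁).
z = ln(24/9) / ln(396/23.7) = ln(2.667) / ln(16.71) = 0.9808 / 2.8159 = 0.3483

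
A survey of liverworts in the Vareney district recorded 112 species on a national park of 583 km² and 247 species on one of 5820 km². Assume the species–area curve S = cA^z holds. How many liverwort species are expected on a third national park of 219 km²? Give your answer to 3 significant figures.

z = ln(247/112) / ln(5820/583) = 0.7909 / 2.3009 = 0.3437
c = 112 / 583^0.3437 = 112 / 8.926 = 12.55
S₃ = 12.55 × 219^0.3437 = 12.55 × 6.375 ≈ 79.99

80.0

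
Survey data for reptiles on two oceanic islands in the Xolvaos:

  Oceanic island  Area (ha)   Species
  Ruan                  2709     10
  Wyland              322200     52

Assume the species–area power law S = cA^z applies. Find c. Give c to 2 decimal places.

z = ln(S₂/S₁) / ln(A₂/A₁) = ln(52/10) / ln(322200/2709) = 1.6487 / 4.7786 = 0.3450
c = S₁ / A₁^z = 10 / 2709^0.3450 = 10 / 15.29 = 0.6541

0.65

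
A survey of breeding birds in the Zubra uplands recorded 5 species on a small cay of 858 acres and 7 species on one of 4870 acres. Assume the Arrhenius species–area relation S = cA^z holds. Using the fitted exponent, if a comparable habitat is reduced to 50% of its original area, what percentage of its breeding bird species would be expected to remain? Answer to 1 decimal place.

87.4%

z = ln(7/5) / ln(4870/858) = 0.3365 / 1.7362 = 0.1938
S_new/S_old = (A_new/A_old)^z = 0.5^0.1938 = exp(0.1938 × -0.6931) = 0.8743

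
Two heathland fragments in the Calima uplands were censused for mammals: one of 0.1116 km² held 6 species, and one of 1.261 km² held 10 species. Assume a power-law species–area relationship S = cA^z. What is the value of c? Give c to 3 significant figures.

z = ln(S₂/S₁) / ln(A₂/A₁) = ln(10/6) / ln(1.261/0.1116) = 0.5108 / 2.4247 = 0.2107
c = S₁ / A₁^z = 6 / 0.1116^0.2107 = 6 / 0.63 = 9.523

9.52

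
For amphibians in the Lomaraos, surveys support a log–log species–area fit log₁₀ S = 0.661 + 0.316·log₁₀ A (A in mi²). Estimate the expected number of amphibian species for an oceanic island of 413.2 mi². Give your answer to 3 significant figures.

S = 4.581 × 413.2^0.316
ln S = ln 4.581 + 0.316 × ln 413.2 = 1.5220 + 0.316 × 6.0239 = 3.4256
S = e^3.4256 ≈ 30.74

30.7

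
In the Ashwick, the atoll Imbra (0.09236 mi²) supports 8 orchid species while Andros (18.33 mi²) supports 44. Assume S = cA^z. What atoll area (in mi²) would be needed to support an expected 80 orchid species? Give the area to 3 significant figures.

z = ln(44/8) / ln(18.33/0.09236) = 1.7047 / 5.2906 = 0.3222
c = 8 / 0.09236^0.3222 = 8 / 0.4641 = 17.24
A = (80/17.24)^(1/0.3222) ⇒ ln A = ln(4.641)/0.3222 = 4.7639
A = e^4.7639 ≈ 117.2 mi²

117 mi²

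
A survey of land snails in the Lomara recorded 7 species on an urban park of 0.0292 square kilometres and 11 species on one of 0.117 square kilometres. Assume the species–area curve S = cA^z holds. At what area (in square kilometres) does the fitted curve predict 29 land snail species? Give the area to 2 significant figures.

z = ln(11/7) / ln(0.117/0.0292) = 0.4520 / 1.3880 = 0.3256
c = 7 / 0.0292^0.3256 = 7 / 0.3164 = 22.12
A = (29/22.12)^(1/0.3256) ⇒ ln A = ln(1.311)/0.3256 = 0.8314
A = e^0.8314 ≈ 2.296 square kilometres

2.3 square kilometres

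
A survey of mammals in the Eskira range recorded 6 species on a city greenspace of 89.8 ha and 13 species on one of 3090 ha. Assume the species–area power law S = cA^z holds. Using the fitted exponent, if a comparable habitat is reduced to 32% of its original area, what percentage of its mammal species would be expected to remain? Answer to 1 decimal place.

78.0%

z = ln(13/6) / ln(3090/89.8) = 0.7732 / 3.5383 = 0.2185
S_new/S_old = (A_new/A_old)^z = 0.32^0.2185 = exp(0.2185 × -1.1394) = 0.7796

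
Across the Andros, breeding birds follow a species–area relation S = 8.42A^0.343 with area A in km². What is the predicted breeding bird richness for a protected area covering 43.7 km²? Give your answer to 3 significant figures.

S = 8.42 × 43.7^0.343 = 8.42 × 3.653 ≈ 30.76

30.8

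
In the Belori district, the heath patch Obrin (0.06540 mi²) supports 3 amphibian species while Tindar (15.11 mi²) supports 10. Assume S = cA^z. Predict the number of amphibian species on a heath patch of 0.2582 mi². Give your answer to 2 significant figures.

4.1

z = ln(10/3) / ln(15.11/0.0654) = 1.2040 / 5.4426 = 0.2212
c = 3 / 0.0654^0.2212 = 3 / 0.547 = 5.484
S₃ = 5.484 × 0.2582^0.2212 = 5.484 × 0.7412 ≈ 4.065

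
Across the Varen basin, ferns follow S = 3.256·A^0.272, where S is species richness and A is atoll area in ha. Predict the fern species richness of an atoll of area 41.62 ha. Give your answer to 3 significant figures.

S = 3.256 × 41.62^0.272
ln S = ln 3.256 + 0.272 × ln 41.62 = 1.1805 + 0.272 × 3.7286 = 2.1947
S = e^2.1947 ≈ 8.977

8.98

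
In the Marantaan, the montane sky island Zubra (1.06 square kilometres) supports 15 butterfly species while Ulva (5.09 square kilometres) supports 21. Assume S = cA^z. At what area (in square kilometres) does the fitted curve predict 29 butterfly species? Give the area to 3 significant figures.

z = ln(21/15) / ln(5.09/1.06) = 0.3365 / 1.5690 = 0.2144
c = 15 / 1.06^0.2144 = 15 / 1.013 = 14.81
A = (29/14.81)^(1/0.2144) ⇒ ln A = ln(1.958)/0.2144 = 3.1324
A = e^3.1324 ≈ 22.93 square kilometres

22.9 square kilometres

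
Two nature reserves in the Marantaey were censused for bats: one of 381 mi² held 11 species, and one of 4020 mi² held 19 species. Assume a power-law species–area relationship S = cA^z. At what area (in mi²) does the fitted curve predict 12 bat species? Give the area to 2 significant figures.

550 mi²

z = ln(19/11) / ln(4020/381) = 0.5465 / 2.3562 = 0.2320
c = 11 / 381^0.2320 = 11 / 3.969 = 2.772
A = (12/2.772)^(1/0.2320) ⇒ ln A = ln(4.33)/0.2320 = 6.3179
A = e^6.3179 ≈ 554.4 mi²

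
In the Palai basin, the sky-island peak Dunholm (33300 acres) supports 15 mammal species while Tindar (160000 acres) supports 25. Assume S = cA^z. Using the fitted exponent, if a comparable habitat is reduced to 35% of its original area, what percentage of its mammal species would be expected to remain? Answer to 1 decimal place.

71.1%

z = ln(25/15) / ln(160000/33300) = 0.5108 / 1.5696 = 0.3254
S_new/S_old = (A_new/A_old)^z = 0.35^0.3254 = exp(0.3254 × -1.0498) = 0.7106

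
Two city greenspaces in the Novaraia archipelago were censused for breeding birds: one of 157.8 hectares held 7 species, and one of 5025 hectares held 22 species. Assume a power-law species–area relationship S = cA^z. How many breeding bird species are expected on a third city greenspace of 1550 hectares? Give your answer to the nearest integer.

15

z = ln(22/7) / ln(5025/157.8) = 1.1451 / 3.4609 = 0.3309
c = 7 / 157.8^0.3309 = 7 / 5.337 = 1.312
S₃ = 1.312 × 1550^0.3309 = 1.312 × 11.37 ≈ 14.91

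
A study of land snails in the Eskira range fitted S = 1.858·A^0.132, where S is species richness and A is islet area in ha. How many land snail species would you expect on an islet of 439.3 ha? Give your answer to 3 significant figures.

S = 1.858 × 439.3^0.132
ln S = ln 1.858 + 0.132 × ln 439.3 = 0.6195 + 0.132 × 6.0852 = 1.4227
S = e^1.4227 ≈ 4.148

4.15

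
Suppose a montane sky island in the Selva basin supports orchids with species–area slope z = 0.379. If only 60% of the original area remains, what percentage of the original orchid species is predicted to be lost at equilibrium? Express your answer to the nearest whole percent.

S_new/S_old = (A_new/A_old)^z = 0.6^0.379
= exp(0.379 × ln 0.6) = exp(0.379 × -0.5108) = exp(-0.1936) ≈ 0.824
Fraction lost = 1 − 0.824 = 0.176

18%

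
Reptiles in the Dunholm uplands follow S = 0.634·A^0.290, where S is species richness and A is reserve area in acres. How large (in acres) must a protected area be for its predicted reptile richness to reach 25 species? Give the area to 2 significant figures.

25 = 0.634 × A^0.29  ⇒  A^0.29 = 25/0.634 = 39.43
ln A = ln(39.43) / 0.29 = 3.6746 / 0.29 = 12.6710
A = e^12.6710 ≈ 318371 acres

320000 acres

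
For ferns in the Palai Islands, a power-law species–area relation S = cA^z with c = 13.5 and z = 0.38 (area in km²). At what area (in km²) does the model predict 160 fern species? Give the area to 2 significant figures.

670 km²

160 = 13.5 × A^0.38  ⇒  A^0.38 = 160/13.5 = 11.85
ln A = ln(11.85) / 0.38 = 2.4725 / 0.38 = 6.5065
A = e^6.5065 ≈ 669.5 km²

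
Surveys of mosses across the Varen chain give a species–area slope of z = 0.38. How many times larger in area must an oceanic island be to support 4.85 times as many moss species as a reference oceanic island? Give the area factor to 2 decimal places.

63.77

(A₂/A₁)^0.38 = 4.85, so A₂/A₁ = 4.85^(1/0.38) = 4.85^2.632
ln(A₂/A₁) = ln 4.85 / 0.38 = 1.5790 / 0.38 = 4.1552
A₂/A₁ = e^4.1552 ≈ 63.77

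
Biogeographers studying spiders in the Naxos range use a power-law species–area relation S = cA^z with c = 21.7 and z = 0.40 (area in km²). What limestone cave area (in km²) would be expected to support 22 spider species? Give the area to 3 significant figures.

1.03 km²

22 = 21.7 × A^0.4  ⇒  A^0.4 = 22/21.7 = 1.014
ln A = ln(1.014) / 0.4 = 0.0137 / 0.4 = 0.0343
A = e^0.0343 ≈ 1.035 km²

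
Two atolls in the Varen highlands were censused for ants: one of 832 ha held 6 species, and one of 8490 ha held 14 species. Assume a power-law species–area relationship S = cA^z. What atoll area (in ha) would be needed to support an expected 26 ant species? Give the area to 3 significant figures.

z = ln(14/6) / ln(8490/832) = 0.8473 / 2.3228 = 0.3648
c = 6 / 832^0.3648 = 6 / 11.62 = 0.5164
A = (26/0.5164)^(1/0.3648) ⇒ ln A = ln(50.35)/0.3648 = 10.7437
A = e^10.7437 ≈ 46337 ha

46300 ha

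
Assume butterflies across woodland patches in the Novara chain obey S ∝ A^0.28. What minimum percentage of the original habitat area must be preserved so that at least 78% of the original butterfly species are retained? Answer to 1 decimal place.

Need (A_new/A_old)^0.28 = 0.78, so A_new/A_old = 0.78^(1/0.28) = 0.78^3.571
ln(A_new/A_old) = ln 0.78 / 0.28 = -0.2485 / 0.28 = -0.8874
A_new/A_old = e^-0.8874 ≈ 0.4117

41.2%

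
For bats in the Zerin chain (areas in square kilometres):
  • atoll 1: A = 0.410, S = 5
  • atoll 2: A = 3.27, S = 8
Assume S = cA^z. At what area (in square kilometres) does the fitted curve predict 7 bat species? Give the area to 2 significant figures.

1.8 square kilometres

z = ln(8/5) / ln(3.27/0.41) = 0.4700 / 2.0764 = 0.2264
c = 5 / 0.41^0.2264 = 5 / 0.8172 = 6.118
A = (7/6.118)^(1/0.2264) ⇒ ln A = ln(1.144)/0.2264 = 0.5949
A = e^0.5949 ≈ 1.813 square kilometres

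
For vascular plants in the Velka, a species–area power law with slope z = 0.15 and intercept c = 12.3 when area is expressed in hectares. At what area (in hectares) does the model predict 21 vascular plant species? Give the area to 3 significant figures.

35.4 hectares

21 = 12.3 × A^0.15  ⇒  A^0.15 = 21/12.3 = 1.707
ln A = ln(1.707) / 0.15 = 0.5349 / 0.15 = 3.5662
A = e^3.5662 ≈ 35.38 hectares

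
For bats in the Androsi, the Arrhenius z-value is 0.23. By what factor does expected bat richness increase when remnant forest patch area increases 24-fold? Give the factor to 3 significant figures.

S₂/S₁ = (A₂/A₁)^z = 24^0.23
ln(S₂/S₁) = 0.23 × ln 24 = 0.23 × 3.1781 = 0.7310
S₂/S₁ = e^0.7310 ≈ 2.077

2.08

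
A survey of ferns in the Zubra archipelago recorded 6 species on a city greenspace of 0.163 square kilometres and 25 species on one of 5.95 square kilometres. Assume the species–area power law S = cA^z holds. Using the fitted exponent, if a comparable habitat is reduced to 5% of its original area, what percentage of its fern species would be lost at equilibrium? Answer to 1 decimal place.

z = ln(25/6) / ln(5.95/0.163) = 1.4271 / 3.5974 = 0.3967
S_new/S_old = (A_new/A_old)^z = 0.05^0.3967 = exp(0.3967 × -2.9957) = 0.3047
Fraction lost = 1 − 0.3047 = 0.6953

69.5%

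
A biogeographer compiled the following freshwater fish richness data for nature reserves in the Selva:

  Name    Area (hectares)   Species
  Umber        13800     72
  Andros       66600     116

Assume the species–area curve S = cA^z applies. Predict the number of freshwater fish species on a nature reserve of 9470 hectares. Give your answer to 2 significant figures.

64

z = ln(116/72) / ln(66600/13800) = 0.4769 / 1.5740 = 0.3030
c = 72 / 13800^0.3030 = 72 / 17.96 = 4.008
S₃ = 4.008 × 9470^0.3030 = 4.008 × 16.03 ≈ 64.24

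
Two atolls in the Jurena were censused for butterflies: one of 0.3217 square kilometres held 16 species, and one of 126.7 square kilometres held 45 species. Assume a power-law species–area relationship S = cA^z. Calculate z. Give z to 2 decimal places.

Taking logs: ln S = ln c + z ln A, so z = (ln S₂ − ln S₁)/(ln A₂ − ln A₁).
z = ln(45/16) / ln(126.7/0.3217) = ln(2.812) / ln(393.8) = 1.0341 / 5.9760 = 0.1730

0.17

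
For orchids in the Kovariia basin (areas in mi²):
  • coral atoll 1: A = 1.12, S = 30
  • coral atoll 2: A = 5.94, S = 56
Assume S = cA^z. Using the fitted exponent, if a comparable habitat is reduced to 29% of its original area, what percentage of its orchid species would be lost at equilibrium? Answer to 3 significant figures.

z = ln(56/30) / ln(5.94/1.12) = 0.6242 / 1.6684 = 0.3741
S_new/S_old = (A_new/A_old)^z = 0.29^0.3741 = exp(0.3741 × -1.2379) = 0.6293
Fraction lost = 1 − 0.6293 = 0.3707

37.1%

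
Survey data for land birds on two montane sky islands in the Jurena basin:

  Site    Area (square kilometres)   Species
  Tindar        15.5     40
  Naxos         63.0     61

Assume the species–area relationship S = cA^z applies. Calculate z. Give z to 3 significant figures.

Taking logs: ln S = ln c + z ln A, so z = (ln S₂ − ln S₁)/(ln A₂ − ln A₁).
z = ln(61/40) / ln(63/15.5) = ln(1.525) / ln(4.065) = 0.4220 / 1.4023 = 0.3009

0.301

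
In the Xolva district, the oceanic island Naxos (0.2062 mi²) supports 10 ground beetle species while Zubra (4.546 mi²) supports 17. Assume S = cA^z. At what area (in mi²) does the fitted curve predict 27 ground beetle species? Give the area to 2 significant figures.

67 mi²

z = ln(17/10) / ln(4.546/0.2062) = 0.5306 / 3.0932 = 0.1715
c = 10 / 0.2062^0.1715 = 10 / 0.7627 = 13.11
A = (27/13.11)^(1/0.1715) ⇒ ln A = ln(2.059)/0.1715 = 4.2110
A = e^4.2110 ≈ 67.42 mi²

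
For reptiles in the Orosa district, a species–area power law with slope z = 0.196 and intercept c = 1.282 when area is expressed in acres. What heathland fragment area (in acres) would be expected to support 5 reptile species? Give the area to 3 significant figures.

5 = 1.282 × A^0.196  ⇒  A^0.196 = 5/1.282 = 3.9
ln A = ln(3.9) / 0.196 = 1.3610 / 0.196 = 6.9440
A = e^6.9440 ≈ 1037 acres

1040 acres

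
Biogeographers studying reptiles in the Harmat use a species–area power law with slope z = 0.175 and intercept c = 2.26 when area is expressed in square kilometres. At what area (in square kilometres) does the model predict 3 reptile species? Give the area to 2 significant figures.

5.0 square kilometres

3 = 2.26 × A^0.175  ⇒  A^0.175 = 3/2.26 = 1.327
ln A = ln(1.327) / 0.175 = 0.2832 / 0.175 = 1.6186
A = e^1.6186 ≈ 5.046 square kilometres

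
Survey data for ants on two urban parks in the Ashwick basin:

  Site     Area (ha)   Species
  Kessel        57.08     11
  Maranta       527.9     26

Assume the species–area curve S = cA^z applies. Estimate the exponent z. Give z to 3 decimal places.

Taking logs: ln S = ln c + z ln A, so z = (ln S₂ − ln S₁)/(ln A₂ − ln A₁).
z = ln(26/11) / ln(527.9/57.08) = ln(2.364) / ln(9.248) = 0.8602 / 2.2245 = 0.3867

0.387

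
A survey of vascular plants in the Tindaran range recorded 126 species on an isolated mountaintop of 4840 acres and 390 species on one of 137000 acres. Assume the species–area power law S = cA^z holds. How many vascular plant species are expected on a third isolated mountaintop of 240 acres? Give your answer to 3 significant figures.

z = ln(390/126) / ln(137000/4840) = 1.1299 / 3.3431 = 0.3380
c = 126 / 4840^0.3380 = 126 / 17.59 = 7.161
S₃ = 7.161 × 240^0.3380 = 7.161 × 6.375 ≈ 45.65

45.6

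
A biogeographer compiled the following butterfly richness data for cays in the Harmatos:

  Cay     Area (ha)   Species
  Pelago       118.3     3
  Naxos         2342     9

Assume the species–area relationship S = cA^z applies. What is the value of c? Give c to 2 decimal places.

z = ln(S₂/S₁) / ln(A₂/A₁) = ln(9/3) / ln(2342/118.3) = 1.0986 / 2.9855 = 0.3680
c = S₁ / A₁^z = 3 / 118.3^0.3680 = 3 / 5.792 = 0.518

0.52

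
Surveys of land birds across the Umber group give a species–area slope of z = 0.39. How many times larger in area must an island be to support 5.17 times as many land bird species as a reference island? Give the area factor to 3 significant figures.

(A₂/A₁)^0.39 = 5.17, so A₂/A₁ = 5.17^(1/0.39) = 5.17^2.564
ln(A₂/A₁) = ln 5.17 / 0.39 = 1.6429 / 0.39 = 4.2125
A₂/A₁ = e^4.2125 ≈ 67.52

67.5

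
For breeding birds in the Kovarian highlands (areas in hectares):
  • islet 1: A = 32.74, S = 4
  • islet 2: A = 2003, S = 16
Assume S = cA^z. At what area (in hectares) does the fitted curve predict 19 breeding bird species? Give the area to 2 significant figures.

3300 hectares

z = ln(16/4) / ln(2003/32.74) = 1.3863 / 4.1138 = 0.3370
c = 4 / 32.74^0.3370 = 4 / 3.24 = 1.235
A = (19/1.235)^(1/0.3370) ⇒ ln A = ln(15.39)/0.3370 = 8.1124
A = e^8.1124 ≈ 3335 hectares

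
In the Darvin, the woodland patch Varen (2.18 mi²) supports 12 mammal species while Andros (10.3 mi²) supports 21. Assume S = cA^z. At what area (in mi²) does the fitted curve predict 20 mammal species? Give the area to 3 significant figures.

z = ln(21/12) / ln(10.3/2.18) = 0.5596 / 1.5528 = 0.3604
c = 12 / 2.18^0.3604 = 12 / 1.324 = 9.062
A = (20/9.062)^(1/0.3604) ⇒ ln A = ln(2.207)/0.3604 = 2.1968
A = e^2.1968 ≈ 8.996 mi²

9.00 mi²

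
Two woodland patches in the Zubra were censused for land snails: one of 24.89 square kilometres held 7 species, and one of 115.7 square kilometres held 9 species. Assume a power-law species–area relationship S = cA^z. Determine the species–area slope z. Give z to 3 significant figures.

Taking logs: ln S = ln c + z ln A, so z = (ln S₂ − ln S₁)/(ln A₂ − ln A₁).
z = ln(9/7) / ln(115.7/24.89) = ln(1.286) / ln(4.648) = 0.2513 / 1.5365 = 0.1636

0.164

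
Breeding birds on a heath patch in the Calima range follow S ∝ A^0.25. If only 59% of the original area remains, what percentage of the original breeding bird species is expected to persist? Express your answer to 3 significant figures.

87.6%

S_new/S_old = (A_new/A_old)^z = 0.59^0.25
= exp(0.25 × ln 0.59) = exp(0.25 × -0.5276) = exp(-0.1319) ≈ 0.8764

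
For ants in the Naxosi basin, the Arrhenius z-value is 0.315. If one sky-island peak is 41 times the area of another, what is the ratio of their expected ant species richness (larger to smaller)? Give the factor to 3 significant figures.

3.22

S₂/S₁ = (A₂/A₁)^z = 41^0.315
ln(S₂/S₁) = 0.315 × ln 41 = 0.315 × 3.7136 = 1.1698
S₂/S₁ = e^1.1698 ≈ 3.221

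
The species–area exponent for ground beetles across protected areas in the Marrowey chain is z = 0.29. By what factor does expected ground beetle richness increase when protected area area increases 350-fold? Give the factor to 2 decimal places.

5.47

S₂/S₁ = (A₂/A₁)^z = 350^0.29
ln(S₂/S₁) = 0.29 × ln 350 = 0.29 × 5.8579 = 1.6988
S₂/S₁ = e^1.6988 ≈ 5.467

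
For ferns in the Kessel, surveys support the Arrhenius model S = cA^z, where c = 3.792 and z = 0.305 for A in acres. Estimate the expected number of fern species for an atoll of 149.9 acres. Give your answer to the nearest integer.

17

S = 3.792 × 149.9^0.305 = 3.792 × 4.609 ≈ 17.48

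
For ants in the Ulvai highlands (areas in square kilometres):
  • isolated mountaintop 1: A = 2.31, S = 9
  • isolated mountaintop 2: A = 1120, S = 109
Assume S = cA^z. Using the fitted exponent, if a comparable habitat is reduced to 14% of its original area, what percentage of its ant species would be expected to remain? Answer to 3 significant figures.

45.2%

z = ln(109/9) / ln(1120/2.31) = 2.4941 / 6.1838 = 0.4033
S_new/S_old = (A_new/A_old)^z = 0.14^0.4033 = exp(0.4033 × -1.9661) = 0.4525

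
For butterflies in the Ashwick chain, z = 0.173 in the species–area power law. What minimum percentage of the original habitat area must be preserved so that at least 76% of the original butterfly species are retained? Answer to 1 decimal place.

Need (A_new/A_old)^0.173 = 0.76, so A_new/A_old = 0.76^(1/0.173) = 0.76^5.78
ln(A_new/A_old) = ln 0.76 / 0.173 = -0.2744 / 0.173 = -1.5863
A_new/A_old = e^-1.5863 ≈ 0.2047

20.5%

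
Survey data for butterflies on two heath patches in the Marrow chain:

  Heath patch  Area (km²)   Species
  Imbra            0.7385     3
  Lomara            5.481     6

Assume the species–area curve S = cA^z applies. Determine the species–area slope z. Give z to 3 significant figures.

0.346

Taking logs: ln S = ln c + z ln A, so z = (ln S₂ − ln S₁)/(ln A₂ − ln A₁).
z = ln(6/3) / ln(5.481/0.7385) = ln(2) / ln(7.422) = 0.6931 / 2.0044 = 0.3458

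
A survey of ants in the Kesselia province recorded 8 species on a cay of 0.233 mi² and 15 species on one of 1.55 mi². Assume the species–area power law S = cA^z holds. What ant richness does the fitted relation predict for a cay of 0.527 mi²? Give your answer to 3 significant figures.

z = ln(15/8) / ln(1.55/0.233) = 0.6286 / 1.8950 = 0.3317
c = 8 / 0.233^0.3317 = 8 / 0.6168 = 12.97
S₃ = 12.97 × 0.527^0.3317 = 12.97 × 0.8086 ≈ 10.49

10.5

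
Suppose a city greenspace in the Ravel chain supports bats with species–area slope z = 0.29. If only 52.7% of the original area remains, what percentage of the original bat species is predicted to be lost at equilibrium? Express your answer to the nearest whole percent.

17%

S_new/S_old = (A_new/A_old)^z = 0.527^0.29
= exp(0.29 × ln 0.527) = exp(0.29 × -0.6406) = exp(-0.1858) ≈ 0.8305
Fraction lost = 1 − 0.8305 = 0.1695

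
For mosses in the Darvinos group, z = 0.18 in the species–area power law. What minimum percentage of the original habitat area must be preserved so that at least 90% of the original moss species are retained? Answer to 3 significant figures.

55.7%

Need (A_new/A_old)^0.18 = 0.9, so A_new/A_old = 0.9^(1/0.18) = 0.9^5.556
ln(A_new/A_old) = ln 0.9 / 0.18 = -0.1054 / 0.18 = -0.5853
A_new/A_old = e^-0.5853 ≈ 0.5569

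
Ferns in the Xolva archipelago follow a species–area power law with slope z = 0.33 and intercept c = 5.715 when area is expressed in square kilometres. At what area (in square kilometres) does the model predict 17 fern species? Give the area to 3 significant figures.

17 = 5.715 × A^0.33  ⇒  A^0.33 = 17/5.715 = 2.975
ln A = ln(2.975) / 0.33 = 1.0901 / 0.33 = 3.3034
A = e^3.3034 ≈ 27.2 square kilometres

27.2 square kilometres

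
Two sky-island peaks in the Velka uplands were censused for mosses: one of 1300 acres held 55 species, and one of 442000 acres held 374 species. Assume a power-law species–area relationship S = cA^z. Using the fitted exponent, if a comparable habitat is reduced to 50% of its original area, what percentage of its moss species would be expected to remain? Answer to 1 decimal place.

79.6%

z = ln(374/55) / ln(442000/1300) = 1.9169 / 5.8289 = 0.3289
S_new/S_old = (A_new/A_old)^z = 0.5^0.3289 = exp(0.3289 × -0.6931) = 0.7962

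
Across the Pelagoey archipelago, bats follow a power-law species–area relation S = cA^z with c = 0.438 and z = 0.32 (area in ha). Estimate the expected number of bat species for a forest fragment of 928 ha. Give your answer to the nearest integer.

4

S = 0.438 × 928^0.32 = 0.438 × 8.905 ≈ 3.9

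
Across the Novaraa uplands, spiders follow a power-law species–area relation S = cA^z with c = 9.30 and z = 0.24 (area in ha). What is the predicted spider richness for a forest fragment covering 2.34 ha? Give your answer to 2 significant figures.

11

S = 9.3 × 2.34^0.24
ln S = ln 9.3 + 0.24 × ln 2.34 = 2.2300 + 0.24 × 0.8502 = 2.4341
S = e^2.4341 ≈ 11.4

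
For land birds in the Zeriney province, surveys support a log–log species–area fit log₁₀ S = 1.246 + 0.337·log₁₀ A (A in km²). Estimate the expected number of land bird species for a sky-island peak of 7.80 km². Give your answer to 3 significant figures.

35.2

S = 17.62 × 7.8^0.337
ln S = ln 17.62 + 0.337 × ln 7.8 = 2.8690 + 0.337 × 2.0541 = 3.5613
S = e^3.5613 ≈ 35.21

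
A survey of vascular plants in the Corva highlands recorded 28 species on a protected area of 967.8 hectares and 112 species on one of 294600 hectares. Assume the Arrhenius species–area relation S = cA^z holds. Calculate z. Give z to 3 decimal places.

0.242

Taking logs: ln S = ln c + z ln A, so z = (ln S₂ − ln S₁)/(ln A₂ − ln A₁).
z = ln(112/28) / ln(294600/967.8) = ln(4) / ln(304.4) = 1.3863 / 5.7183 = 0.2424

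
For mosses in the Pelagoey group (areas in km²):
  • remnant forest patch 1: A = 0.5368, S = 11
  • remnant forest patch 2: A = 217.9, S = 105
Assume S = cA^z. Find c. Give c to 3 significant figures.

z = ln(S₂/S₁) / ln(A₂/A₁) = ln(105/11) / ln(217.9/0.5368) = 2.2561 / 6.0062 = 0.3756
c = S₁ / A₁^z = 11 / 0.5368^0.3756 = 11 / 0.7916 = 13.9

13.9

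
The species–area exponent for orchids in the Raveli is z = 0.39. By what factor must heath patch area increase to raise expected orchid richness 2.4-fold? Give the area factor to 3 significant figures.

(A₂/A₁)^0.39 = 2.4, so A₂/A₁ = 2.4^(1/0.39) = 2.4^2.564
ln(A₂/A₁) = ln 2.4 / 0.39 = 0.8755 / 0.39 = 2.2448
A₂/A₁ = e^2.2448 ≈ 9.438

9.44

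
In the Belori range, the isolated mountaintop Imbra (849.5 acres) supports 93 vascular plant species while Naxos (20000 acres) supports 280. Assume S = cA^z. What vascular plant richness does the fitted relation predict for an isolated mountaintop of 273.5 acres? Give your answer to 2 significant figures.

63

z = ln(280/93) / ln(20000/849.5) = 1.1022 / 3.1588 = 0.3489
c = 93 / 849.5^0.3489 = 93 / 10.52 = 8.84
S₃ = 8.84 × 273.5^0.3489 = 8.84 × 7.084 ≈ 62.62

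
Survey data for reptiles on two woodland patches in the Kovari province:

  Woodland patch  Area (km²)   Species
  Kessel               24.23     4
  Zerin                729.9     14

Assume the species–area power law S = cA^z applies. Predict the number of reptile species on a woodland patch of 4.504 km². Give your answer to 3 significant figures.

2.15

z = ln(14/4) / ln(729.9/24.23) = 1.2528 / 3.4053 = 0.3679
c = 4 / 24.23^0.3679 = 4 / 3.231 = 1.238
S₃ = 1.238 × 4.504^0.3679 = 1.238 × 1.74 ≈ 2.154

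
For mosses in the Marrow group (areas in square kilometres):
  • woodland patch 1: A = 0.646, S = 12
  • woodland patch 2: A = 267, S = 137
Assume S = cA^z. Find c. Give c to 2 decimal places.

14.32

z = ln(S₂/S₁) / ln(A₂/A₁) = ln(137/12) / ln(267/0.646) = 2.4351 / 6.0242 = 0.4042
c = S₁ / A₁^z = 12 / 0.646^0.4042 = 12 / 0.8381 = 14.32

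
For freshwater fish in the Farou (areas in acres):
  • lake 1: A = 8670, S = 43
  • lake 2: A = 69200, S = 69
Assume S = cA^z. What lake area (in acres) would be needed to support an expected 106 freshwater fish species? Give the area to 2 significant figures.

z = ln(69/43) / ln(69200/8670) = 0.4729 / 2.0771 = 0.2277
c = 43 / 8670^0.2277 = 43 / 7.881 = 5.456
A = (106/5.456)^(1/0.2277) ⇒ ln A = ln(19.43)/0.2277 = 13.0305
A = e^13.0305 ≈ 456115 acres

460000 acres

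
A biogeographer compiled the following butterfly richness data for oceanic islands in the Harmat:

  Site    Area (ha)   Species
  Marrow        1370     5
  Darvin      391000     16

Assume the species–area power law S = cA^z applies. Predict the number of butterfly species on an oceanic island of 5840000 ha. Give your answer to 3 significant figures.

z = ln(16/5) / ln(391000/1370) = 1.1632 / 5.6539 = 0.2057
c = 5 / 1370^0.2057 = 5 / 4.419 = 1.132
S₃ = 1.132 × 5840000^0.2057 = 1.132 × 24.66 ≈ 27.91

27.9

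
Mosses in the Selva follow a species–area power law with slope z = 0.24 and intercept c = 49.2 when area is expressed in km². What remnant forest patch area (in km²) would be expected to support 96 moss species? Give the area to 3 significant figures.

96 = 49.2 × A^0.24  ⇒  A^0.24 = 96/49.2 = 1.951
ln A = ln(1.951) / 0.24 = 0.6685 / 0.24 = 2.7852
A = e^2.7852 ≈ 16.2 km²

16.2 km²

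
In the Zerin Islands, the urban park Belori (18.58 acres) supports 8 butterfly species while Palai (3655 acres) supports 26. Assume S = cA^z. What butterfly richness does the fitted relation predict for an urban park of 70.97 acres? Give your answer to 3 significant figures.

10.8

z = ln(26/8) / ln(3655/18.58) = 1.1787 / 5.2818 = 0.2232
c = 8 / 18.58^0.2232 = 8 / 1.92 = 4.168
S₃ = 4.168 × 70.97^0.2232 = 4.168 × 2.589 ≈ 10.79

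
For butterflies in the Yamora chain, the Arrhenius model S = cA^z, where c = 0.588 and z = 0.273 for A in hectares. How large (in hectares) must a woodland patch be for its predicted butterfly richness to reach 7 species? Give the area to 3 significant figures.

7 = 0.588 × A^0.273  ⇒  A^0.273 = 7/0.588 = 11.9
ln A = ln(11.9) / 0.273 = 2.4769 / 0.273 = 9.0730
A = e^9.0730 ≈ 8717 hectares

8720 hectares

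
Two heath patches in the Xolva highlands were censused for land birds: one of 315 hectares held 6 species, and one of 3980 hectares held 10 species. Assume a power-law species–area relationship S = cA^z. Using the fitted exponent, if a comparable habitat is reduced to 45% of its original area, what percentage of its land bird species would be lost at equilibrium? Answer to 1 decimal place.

14.9%

z = ln(10/6) / ln(3980/315) = 0.5108 / 2.5365 = 0.2014
S_new/S_old = (A_new/A_old)^z = 0.45^0.2014 = exp(0.2014 × -0.7985) = 0.8515
Fraction lost = 1 − 0.8515 = 0.1485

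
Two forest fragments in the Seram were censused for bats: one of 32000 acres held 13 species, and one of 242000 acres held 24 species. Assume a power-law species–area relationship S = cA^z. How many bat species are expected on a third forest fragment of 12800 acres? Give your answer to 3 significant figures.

z = ln(24/13) / ln(242000/32000) = 0.6131 / 2.0232 = 0.3030
c = 13 / 32000^0.3030 = 13 / 23.19 = 0.5607
S₃ = 0.5607 × 12800^0.3030 = 0.5607 × 17.56 ≈ 9.848

9.85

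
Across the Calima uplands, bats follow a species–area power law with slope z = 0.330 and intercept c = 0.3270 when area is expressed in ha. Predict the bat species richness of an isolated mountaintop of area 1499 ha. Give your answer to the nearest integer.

S = 0.327 × 1499^0.33
ln S = ln 0.327 + 0.33 × ln 1499 = -1.1178 + 0.33 × 7.3126 = 1.2953
S = e^1.2953 ≈ 3.652

4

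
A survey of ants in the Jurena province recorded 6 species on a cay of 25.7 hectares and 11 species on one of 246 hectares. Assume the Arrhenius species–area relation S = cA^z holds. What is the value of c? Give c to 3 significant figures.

z = ln(S₂/S₁) / ln(A₂/A₁) = ln(11/6) / ln(246/25.7) = 0.6061 / 2.2588 = 0.2683
c = S₁ / A₁^z = 6 / 25.7^0.2683 = 6 / 2.39 = 2.511

2.51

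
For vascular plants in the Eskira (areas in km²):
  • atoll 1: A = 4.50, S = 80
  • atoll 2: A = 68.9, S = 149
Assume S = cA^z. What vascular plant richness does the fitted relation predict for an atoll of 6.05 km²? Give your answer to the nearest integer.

86

z = ln(149/80) / ln(68.9/4.5) = 0.6219 / 2.7286 = 0.2279
c = 80 / 4.5^0.2279 = 80 / 1.409 = 56.78
S₃ = 56.78 × 6.05^0.2279 = 56.78 × 1.507 ≈ 85.58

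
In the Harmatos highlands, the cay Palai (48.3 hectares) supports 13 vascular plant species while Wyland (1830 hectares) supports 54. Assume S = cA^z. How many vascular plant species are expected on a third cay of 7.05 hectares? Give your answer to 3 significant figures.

z = ln(54/13) / ln(1830/48.3) = 1.4240 / 3.6346 = 0.3918
c = 13 / 48.3^0.3918 = 13 / 4.568 = 2.846
S₃ = 2.846 × 7.05^0.3918 = 2.846 × 2.149 ≈ 6.116

6.12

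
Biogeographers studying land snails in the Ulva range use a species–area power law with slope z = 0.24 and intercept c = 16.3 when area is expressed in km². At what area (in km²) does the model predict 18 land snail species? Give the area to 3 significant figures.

1.51 km²

18 = 16.3 × A^0.24  ⇒  A^0.24 = 18/16.3 = 1.104
ln A = ln(1.104) / 0.24 = 0.0992 / 0.24 = 0.4134
A = e^0.4134 ≈ 1.512 km²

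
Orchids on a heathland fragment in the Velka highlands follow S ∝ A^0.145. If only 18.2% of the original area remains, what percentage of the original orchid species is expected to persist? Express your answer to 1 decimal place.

78.1%

S_new/S_old = (A_new/A_old)^z = 0.182^0.145
= exp(0.145 × ln 0.182) = exp(0.145 × -1.7037) = exp(-0.2470) ≈ 0.7811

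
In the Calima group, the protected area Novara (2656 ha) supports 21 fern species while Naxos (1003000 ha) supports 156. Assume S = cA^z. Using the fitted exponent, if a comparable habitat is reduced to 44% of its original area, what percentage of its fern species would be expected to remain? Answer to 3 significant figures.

z = ln(156/21) / ln(1003000/2656) = 2.0053 / 5.9339 = 0.3379
S_new/S_old = (A_new/A_old)^z = 0.44^0.3379 = exp(0.3379 × -0.8210) = 0.7577

75.8%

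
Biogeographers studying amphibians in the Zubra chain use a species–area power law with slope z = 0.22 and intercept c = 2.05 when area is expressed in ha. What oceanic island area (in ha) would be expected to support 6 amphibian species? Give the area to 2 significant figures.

130 ha

6 = 2.05 × A^0.22  ⇒  A^0.22 = 6/2.05 = 2.927
ln A = ln(2.927) / 0.22 = 1.0739 / 0.22 = 4.8815
A = e^4.8815 ≈ 131.8 ha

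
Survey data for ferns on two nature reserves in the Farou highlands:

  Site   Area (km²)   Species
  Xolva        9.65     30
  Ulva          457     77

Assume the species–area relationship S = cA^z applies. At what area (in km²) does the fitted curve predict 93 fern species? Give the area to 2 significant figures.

z = ln(77/30) / ln(457/9.65) = 0.9426 / 3.8577 = 0.2443
c = 30 / 9.65^0.2443 = 30 / 1.74 = 17.24
A = (93/17.24)^(1/0.2443) ⇒ ln A = ln(5.394)/0.2443 = 6.8973
A = e^6.8973 ≈ 989.6 km²

990 km²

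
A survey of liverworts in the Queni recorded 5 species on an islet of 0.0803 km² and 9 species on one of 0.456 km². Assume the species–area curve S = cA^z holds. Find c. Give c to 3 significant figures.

11.7

z = ln(S₂/S₁) / ln(A₂/A₁) = ln(9/5) / ln(0.456/0.0803) = 0.5878 / 1.7367 = 0.3384
c = S₁ / A₁^z = 5 / 0.0803^0.3384 = 5 / 0.4259 = 11.74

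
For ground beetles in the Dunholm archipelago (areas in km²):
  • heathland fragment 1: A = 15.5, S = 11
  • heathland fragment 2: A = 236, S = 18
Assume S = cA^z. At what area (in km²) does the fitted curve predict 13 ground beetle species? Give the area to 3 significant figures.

39.0 km²

z = ln(18/11) / ln(236/15.5) = 0.4925 / 2.7230 = 0.1809
c = 11 / 15.5^0.1809 = 11 / 1.642 = 6.701
A = (13/6.701)^(1/0.1809) ⇒ ln A = ln(1.94)/0.1809 = 3.6645
A = e^3.6645 ≈ 39.04 km²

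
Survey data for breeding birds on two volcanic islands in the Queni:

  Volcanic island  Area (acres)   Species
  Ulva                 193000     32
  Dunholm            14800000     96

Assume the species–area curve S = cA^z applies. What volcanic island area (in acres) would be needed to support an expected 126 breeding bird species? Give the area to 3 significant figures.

43300000 acres

z = ln(96/32) / ln(14800000/193000) = 1.0986 / 4.3397 = 0.2532
c = 32 / 193000^0.2532 = 32 / 21.78 = 1.469
A = (126/1.469)^(1/0.2532) ⇒ ln A = ln(85.76)/0.2532 = 17.5843
A = e^17.5843 ≈ 43328402 acres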